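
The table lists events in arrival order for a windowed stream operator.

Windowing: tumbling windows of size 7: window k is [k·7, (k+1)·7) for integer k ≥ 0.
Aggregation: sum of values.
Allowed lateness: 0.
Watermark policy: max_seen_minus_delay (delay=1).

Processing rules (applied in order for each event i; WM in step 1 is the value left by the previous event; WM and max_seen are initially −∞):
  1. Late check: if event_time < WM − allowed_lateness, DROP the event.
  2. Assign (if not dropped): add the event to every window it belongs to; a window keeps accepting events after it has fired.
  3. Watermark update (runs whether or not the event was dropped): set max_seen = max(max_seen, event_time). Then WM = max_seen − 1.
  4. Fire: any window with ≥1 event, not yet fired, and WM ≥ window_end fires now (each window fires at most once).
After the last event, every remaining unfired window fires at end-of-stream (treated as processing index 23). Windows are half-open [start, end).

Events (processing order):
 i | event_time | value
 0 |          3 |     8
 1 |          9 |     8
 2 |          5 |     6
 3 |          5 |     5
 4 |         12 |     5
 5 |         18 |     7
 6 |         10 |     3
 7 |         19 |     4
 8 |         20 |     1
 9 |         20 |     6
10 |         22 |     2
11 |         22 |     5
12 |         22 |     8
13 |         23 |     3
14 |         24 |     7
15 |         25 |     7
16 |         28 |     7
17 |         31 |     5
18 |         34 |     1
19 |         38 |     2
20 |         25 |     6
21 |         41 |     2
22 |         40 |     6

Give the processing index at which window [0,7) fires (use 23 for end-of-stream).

i=0 t=3 v=8: → [0,7); WM=2
i=1 t=9 v=8: → [7,14); WM=8; [0,7) fires=8
i=2 t=5 v=6: DROP (t<8-0); WM=8
i=3 t=5 v=5: DROP (t<8-0); WM=8
i=4 t=12 v=5: → [7,14); WM=11
i=5 t=18 v=7: → [14,21); WM=17; [7,14) fires=13
i=6 t=10 v=3: DROP (t<17-0); WM=17
i=7 t=19 v=4: → [14,21); WM=18
i=8 t=20 v=1: → [14,21); WM=19
i=9 t=20 v=6: → [14,21); WM=19
i=10 t=22 v=2: → [21,28); WM=21; [14,21) fires=18
i=11 t=22 v=5: → [21,28); WM=21
i=12 t=22 v=8: → [21,28); WM=21
i=13 t=23 v=3: → [21,28); WM=22
i=14 t=24 v=7: → [21,28); WM=23
i=15 t=25 v=7: → [21,28); WM=24
i=16 t=28 v=7: → [28,35); WM=27
i=17 t=31 v=5: → [28,35); WM=30; [21,28) fires=32
i=18 t=34 v=1: → [28,35); WM=33
i=19 t=38 v=2: → [35,42); WM=37; [28,35) fires=13
i=20 t=25 v=6: DROP (t<37-0); WM=37
i=21 t=41 v=2: → [35,42); WM=40
i=22 t=40 v=6: → [35,42); WM=40

1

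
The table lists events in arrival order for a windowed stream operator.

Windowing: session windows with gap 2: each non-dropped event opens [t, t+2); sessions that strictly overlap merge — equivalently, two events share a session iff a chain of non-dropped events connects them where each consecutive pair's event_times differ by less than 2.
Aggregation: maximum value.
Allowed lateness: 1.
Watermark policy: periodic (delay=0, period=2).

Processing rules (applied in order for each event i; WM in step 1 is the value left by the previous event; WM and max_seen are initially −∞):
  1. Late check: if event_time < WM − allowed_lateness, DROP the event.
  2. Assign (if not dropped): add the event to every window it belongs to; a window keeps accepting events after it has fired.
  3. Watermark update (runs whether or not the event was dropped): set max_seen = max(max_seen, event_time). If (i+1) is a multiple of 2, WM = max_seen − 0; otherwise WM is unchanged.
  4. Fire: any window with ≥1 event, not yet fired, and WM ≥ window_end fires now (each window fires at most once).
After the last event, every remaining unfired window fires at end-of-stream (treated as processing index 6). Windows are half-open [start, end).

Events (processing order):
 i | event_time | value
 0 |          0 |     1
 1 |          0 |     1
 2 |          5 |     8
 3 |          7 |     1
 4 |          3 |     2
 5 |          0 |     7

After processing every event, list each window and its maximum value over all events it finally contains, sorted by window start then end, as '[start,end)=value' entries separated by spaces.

i=0 t=0 v=1: → [0,2); WM=−∞
i=1 t=0 v=1: → [0,2); WM=0
i=2 t=5 v=8: → [5,7); WM=0
i=3 t=7 v=1: → [7,9); WM=7
i=4 t=3 v=2: DROP (t<7-1); WM=7
i=5 t=0 v=7: DROP (t<7-1); WM=7

[0,2)=1 [5,7)=8 [7,9)=1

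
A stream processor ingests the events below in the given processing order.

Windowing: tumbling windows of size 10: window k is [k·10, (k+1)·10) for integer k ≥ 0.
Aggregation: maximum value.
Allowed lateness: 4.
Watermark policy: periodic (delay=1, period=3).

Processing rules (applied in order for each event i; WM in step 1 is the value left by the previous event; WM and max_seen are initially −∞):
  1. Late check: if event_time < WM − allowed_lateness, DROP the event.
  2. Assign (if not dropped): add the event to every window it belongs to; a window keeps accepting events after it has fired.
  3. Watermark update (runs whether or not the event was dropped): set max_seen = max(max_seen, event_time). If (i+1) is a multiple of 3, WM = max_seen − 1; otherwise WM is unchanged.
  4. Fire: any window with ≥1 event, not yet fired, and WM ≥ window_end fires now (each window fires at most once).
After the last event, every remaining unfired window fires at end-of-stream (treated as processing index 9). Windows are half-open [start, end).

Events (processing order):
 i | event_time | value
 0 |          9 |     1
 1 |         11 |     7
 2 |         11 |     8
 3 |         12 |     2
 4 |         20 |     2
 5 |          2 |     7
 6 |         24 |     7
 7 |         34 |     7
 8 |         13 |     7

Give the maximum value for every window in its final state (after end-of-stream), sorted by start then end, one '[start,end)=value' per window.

[0,10)=1 [10,20)=8 [20,30)=7 [30,40)=7

i=0 t=9 v=1: → [0,10); WM=−∞
i=1 t=11 v=7: → [10,20); WM=−∞
i=2 t=11 v=8: → [10,20); WM=10; [0,10) fires=1
i=3 t=12 v=2: → [10,20); WM=10
i=4 t=20 v=2: → [20,30); WM=10
i=5 t=2 v=7: DROP (t<10-4); WM=19
i=6 t=24 v=7: → [20,30); WM=19
i=7 t=34 v=7: → [30,40); WM=19
i=8 t=13 v=7: DROP (t<19-4); WM=33; [10,20) fires=8 [20,30) fires=7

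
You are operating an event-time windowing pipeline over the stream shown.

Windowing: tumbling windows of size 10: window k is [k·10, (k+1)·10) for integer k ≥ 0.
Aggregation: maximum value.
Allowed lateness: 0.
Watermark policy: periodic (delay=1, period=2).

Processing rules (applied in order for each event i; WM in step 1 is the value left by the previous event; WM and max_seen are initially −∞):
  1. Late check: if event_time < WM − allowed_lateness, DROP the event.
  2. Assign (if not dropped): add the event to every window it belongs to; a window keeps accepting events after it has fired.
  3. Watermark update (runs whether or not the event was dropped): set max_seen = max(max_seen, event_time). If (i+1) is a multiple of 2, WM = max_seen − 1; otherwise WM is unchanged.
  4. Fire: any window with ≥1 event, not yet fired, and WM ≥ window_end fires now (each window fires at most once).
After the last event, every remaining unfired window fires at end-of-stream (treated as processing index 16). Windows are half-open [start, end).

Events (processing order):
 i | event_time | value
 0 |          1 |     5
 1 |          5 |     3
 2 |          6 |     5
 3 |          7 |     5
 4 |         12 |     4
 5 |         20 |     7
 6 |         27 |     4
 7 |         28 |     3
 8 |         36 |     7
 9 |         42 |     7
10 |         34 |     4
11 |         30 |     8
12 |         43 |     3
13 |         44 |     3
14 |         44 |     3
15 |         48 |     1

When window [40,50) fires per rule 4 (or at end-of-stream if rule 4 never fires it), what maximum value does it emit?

i=0 t=1 v=5: → [0,10); WM=−∞
i=1 t=5 v=3: → [0,10); WM=4
i=2 t=6 v=5: → [0,10); WM=4
i=3 t=7 v=5: → [0,10); WM=6
i=4 t=12 v=4: → [10,20); WM=6
i=5 t=20 v=7: → [20,30); WM=19; [0,10) fires=5
i=6 t=27 v=4: → [20,30); WM=19
i=7 t=28 v=3: → [20,30); WM=27; [10,20) fires=4
i=8 t=36 v=7: → [30,40); WM=27
i=9 t=42 v=7: → [40,50); WM=41; [20,30) fires=7 [30,40) fires=7
i=10 t=34 v=4: DROP (t<41-0); WM=41
i=11 t=30 v=8: DROP (t<41-0); WM=41
i=12 t=43 v=3: → [40,50); WM=41
i=13 t=44 v=3: → [40,50); WM=43
i=14 t=44 v=3: → [40,50); WM=43
i=15 t=48 v=1: → [40,50); WM=47

7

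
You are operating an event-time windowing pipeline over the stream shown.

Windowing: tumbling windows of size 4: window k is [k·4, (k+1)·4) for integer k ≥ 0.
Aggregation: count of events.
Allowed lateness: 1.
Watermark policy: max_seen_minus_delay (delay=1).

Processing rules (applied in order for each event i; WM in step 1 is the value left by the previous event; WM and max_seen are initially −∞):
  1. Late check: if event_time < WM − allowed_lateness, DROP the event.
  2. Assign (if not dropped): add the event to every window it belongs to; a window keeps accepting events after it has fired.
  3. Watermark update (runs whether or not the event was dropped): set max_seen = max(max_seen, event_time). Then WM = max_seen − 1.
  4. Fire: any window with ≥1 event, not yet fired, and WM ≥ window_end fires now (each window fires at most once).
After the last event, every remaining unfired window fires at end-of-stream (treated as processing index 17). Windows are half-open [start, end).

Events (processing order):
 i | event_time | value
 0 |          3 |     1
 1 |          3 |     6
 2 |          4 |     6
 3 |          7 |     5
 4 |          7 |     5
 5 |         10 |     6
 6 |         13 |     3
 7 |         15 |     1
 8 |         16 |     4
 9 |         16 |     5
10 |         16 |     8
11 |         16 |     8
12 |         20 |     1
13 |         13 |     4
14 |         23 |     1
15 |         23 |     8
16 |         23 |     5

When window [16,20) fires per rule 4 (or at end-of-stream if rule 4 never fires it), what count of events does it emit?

4

i=0 t=3 v=1: → [0,4); WM=2
i=1 t=3 v=6: → [0,4); WM=2
i=2 t=4 v=6: → [4,8); WM=3
i=3 t=7 v=5: → [4,8); WM=6; [0,4) fires=2
i=4 t=7 v=5: → [4,8); WM=6
i=5 t=10 v=6: → [8,12); WM=9; [4,8) fires=3
i=6 t=13 v=3: → [12,16); WM=12; [8,12) fires=1
i=7 t=15 v=1: → [12,16); WM=14
i=8 t=16 v=4: → [16,20); WM=15
i=9 t=16 v=5: → [16,20); WM=15
i=10 t=16 v=8: → [16,20); WM=15
i=11 t=16 v=8: → [16,20); WM=15
i=12 t=20 v=1: → [20,24); WM=19; [12,16) fires=2
i=13 t=13 v=4: DROP (t<19-1); WM=19
i=14 t=23 v=1: → [20,24); WM=22; [16,20) fires=4
i=15 t=23 v=8: → [20,24); WM=22
i=16 t=23 v=5: → [20,24); WM=22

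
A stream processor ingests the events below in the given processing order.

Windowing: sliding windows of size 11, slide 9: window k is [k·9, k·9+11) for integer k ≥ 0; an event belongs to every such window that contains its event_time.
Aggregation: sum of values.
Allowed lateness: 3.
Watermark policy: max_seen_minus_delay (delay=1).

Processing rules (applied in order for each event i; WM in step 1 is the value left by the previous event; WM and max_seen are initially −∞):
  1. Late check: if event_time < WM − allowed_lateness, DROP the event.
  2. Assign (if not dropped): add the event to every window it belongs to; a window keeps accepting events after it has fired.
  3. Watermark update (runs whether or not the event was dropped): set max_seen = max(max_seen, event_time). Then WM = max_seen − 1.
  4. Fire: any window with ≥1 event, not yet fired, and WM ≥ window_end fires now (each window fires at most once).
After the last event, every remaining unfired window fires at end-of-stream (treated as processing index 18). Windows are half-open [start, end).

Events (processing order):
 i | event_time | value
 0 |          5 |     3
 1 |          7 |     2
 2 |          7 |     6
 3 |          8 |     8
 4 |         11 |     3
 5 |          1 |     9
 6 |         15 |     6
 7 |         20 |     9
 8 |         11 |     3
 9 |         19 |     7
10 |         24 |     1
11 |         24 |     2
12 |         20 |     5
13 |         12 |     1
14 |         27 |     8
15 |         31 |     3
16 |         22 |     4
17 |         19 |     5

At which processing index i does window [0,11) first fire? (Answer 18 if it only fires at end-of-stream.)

6

i=0 t=5 v=3: → [0,11); WM=4
i=1 t=7 v=2: → [0,11); WM=6
i=2 t=7 v=6: → [0,11); WM=6
i=3 t=8 v=8: → [0,11); WM=7
i=4 t=11 v=3: → [9,20); WM=10
i=5 t=1 v=9: DROP (t<10-3); WM=10
i=6 t=15 v=6: → [9,20); WM=14; [0,11) fires=19
i=7 t=20 v=9: → [18,29); WM=19
i=8 t=11 v=3: DROP (t<19-3); WM=19
i=9 t=19 v=7: → [18,29),[9,20); WM=19
i=10 t=24 v=1: → [18,29); WM=23; [9,20) fires=16
i=11 t=24 v=2: → [18,29); WM=23
i=12 t=20 v=5: → [18,29); WM=23
i=13 t=12 v=1: DROP (t<23-3); WM=23
i=14 t=27 v=8: → [27,38),[18,29); WM=26
i=15 t=31 v=3: → [27,38); WM=30; [18,29) fires=32
i=16 t=22 v=4: DROP (t<30-3); WM=30
i=17 t=19 v=5: DROP (t<30-3); WM=30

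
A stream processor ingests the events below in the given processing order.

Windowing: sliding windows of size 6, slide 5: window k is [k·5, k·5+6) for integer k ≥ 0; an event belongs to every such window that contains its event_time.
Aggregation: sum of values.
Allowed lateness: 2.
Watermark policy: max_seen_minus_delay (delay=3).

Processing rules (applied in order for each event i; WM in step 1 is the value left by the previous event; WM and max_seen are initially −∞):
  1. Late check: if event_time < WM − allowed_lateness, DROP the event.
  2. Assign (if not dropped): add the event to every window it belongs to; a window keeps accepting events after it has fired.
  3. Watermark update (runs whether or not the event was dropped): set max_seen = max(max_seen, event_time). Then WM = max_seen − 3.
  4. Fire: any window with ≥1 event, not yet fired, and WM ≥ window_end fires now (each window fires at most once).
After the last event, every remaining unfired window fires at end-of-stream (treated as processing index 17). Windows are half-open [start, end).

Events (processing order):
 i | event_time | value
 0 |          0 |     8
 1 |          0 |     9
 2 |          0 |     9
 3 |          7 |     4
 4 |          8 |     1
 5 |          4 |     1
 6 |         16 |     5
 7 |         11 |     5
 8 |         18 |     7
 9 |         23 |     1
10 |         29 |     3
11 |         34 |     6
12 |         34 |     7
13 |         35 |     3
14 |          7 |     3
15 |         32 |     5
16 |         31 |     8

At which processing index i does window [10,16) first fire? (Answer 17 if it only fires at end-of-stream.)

i=0 t=0 v=8: → [0,6); WM=-3
i=1 t=0 v=9: → [0,6); WM=-3
i=2 t=0 v=9: → [0,6); WM=-3
i=3 t=7 v=4: → [5,11); WM=4
i=4 t=8 v=1: → [5,11); WM=5
i=5 t=4 v=1: → [0,6); WM=5
i=6 t=16 v=5: → [15,21); WM=13; [0,6) fires=27 [5,11) fires=5
i=7 t=11 v=5: → [10,16); WM=13
i=8 t=18 v=7: → [15,21); WM=15
i=9 t=23 v=1: → [20,26); WM=20; [10,16) fires=5
i=10 t=29 v=3: → [25,31); WM=26; [15,21) fires=12 [20,26) fires=1
i=11 t=34 v=6: → [30,36); WM=31; [25,31) fires=3
i=12 t=34 v=7: → [30,36); WM=31
i=13 t=35 v=3: → [35,41),[30,36); WM=32
i=14 t=7 v=3: DROP (t<32-2); WM=32
i=15 t=32 v=5: → [30,36); WM=32
i=16 t=31 v=8: → [30,36); WM=32

9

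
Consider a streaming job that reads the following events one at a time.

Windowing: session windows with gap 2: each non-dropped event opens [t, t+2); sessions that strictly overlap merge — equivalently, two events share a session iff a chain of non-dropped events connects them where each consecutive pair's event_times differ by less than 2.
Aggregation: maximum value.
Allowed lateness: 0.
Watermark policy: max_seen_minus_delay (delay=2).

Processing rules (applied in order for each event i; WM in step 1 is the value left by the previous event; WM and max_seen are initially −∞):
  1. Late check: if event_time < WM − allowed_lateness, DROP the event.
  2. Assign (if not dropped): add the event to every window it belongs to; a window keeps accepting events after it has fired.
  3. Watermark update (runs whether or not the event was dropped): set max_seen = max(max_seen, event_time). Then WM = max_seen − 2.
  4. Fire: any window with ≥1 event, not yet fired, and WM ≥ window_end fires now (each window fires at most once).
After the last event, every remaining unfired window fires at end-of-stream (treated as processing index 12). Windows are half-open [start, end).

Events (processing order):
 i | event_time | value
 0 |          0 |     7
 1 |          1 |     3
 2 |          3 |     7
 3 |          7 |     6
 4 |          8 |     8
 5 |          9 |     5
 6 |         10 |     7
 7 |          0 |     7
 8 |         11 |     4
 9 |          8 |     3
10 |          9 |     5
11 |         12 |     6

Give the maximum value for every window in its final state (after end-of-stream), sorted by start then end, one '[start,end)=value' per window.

[0,3)=7 [3,5)=7 [7,14)=8

i=0 t=0 v=7: → [0,2); WM=-2
i=1 t=1 v=3: → [0,3); WM=-1
i=2 t=3 v=7: → [3,5); WM=1
i=3 t=7 v=6: → [7,9); WM=5
i=4 t=8 v=8: → [7,10); WM=6
i=5 t=9 v=5: → [7,11); WM=7
i=6 t=10 v=7: → [7,12); WM=8
i=7 t=0 v=7: DROP (t<8-0); WM=8
i=8 t=11 v=4: → [7,13); WM=9
i=9 t=8 v=3: DROP (t<9-0); WM=9
i=10 t=9 v=5: → [7,13); WM=9
i=11 t=12 v=6: → [7,14); WM=10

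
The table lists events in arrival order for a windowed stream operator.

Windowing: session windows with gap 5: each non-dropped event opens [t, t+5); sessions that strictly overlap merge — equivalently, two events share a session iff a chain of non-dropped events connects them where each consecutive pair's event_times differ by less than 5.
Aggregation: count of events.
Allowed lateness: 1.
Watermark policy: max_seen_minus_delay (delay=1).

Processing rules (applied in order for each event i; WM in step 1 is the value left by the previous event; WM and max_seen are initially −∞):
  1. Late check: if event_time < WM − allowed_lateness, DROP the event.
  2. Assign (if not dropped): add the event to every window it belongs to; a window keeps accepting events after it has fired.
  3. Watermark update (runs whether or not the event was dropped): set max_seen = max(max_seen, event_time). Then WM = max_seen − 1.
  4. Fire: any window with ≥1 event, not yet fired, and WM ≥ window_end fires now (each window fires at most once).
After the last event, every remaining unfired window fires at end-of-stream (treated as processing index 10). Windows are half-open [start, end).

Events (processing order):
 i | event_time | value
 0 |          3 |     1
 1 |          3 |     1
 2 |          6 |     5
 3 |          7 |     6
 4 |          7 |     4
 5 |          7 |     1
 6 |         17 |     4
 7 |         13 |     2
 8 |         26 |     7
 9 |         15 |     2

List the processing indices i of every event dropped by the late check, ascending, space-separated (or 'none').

i=0 t=3 v=1: → [3,8); WM=2
i=1 t=3 v=1: → [3,8); WM=2
i=2 t=6 v=5: → [3,11); WM=5
i=3 t=7 v=6: → [3,12); WM=6
i=4 t=7 v=4: → [3,12); WM=6
i=5 t=7 v=1: → [3,12); WM=6
i=6 t=17 v=4: → [17,22); WM=16
i=7 t=13 v=2: DROP (t<16-1); WM=16
i=8 t=26 v=7: → [26,31); WM=25
i=9 t=15 v=2: DROP (t<25-1); WM=25

7 9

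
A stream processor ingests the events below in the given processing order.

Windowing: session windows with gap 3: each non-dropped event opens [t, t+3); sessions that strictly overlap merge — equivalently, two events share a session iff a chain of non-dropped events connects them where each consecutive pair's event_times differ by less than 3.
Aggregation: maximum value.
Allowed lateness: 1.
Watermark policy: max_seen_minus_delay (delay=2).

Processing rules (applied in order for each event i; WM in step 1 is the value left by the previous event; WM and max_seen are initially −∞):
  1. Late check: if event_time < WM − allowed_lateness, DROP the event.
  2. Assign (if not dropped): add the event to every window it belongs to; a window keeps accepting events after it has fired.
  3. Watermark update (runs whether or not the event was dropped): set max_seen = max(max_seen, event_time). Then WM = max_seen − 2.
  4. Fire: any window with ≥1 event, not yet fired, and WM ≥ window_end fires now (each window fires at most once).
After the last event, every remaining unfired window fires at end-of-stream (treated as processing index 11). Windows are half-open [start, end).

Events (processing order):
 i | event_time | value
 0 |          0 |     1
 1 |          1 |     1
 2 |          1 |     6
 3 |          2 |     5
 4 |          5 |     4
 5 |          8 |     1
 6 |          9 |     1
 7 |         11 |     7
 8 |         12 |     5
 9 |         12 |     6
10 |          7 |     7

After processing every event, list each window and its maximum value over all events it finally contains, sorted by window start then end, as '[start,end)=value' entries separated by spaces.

i=0 t=0 v=1: → [0,3); WM=-2
i=1 t=1 v=1: → [0,4); WM=-1
i=2 t=1 v=6: → [0,4); WM=-1
i=3 t=2 v=5: → [0,5); WM=0
i=4 t=5 v=4: → [5,8); WM=3
i=5 t=8 v=1: → [8,11); WM=6
i=6 t=9 v=1: → [8,12); WM=7
i=7 t=11 v=7: → [8,14); WM=9
i=8 t=12 v=5: → [8,15); WM=10
i=9 t=12 v=6: → [8,15); WM=10
i=10 t=7 v=7: DROP (t<10-1); WM=10

[0,5)=6 [5,8)=4 [8,15)=7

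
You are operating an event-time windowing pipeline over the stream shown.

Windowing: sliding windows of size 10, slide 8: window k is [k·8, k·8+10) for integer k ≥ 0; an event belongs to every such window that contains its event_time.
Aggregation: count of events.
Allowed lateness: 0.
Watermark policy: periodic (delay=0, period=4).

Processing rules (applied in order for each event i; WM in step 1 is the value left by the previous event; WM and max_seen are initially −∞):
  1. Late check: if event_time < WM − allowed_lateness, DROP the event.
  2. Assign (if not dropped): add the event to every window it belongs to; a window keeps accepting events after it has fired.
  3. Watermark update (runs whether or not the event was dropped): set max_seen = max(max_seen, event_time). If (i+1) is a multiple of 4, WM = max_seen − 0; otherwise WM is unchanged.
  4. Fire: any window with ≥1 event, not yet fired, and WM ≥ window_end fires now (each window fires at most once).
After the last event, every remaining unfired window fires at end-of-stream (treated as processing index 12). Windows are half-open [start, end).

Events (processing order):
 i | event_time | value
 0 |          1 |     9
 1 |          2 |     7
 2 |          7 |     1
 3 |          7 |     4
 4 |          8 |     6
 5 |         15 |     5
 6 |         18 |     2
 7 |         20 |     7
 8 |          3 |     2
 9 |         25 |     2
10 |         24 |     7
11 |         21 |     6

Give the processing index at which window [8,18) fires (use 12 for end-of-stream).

i=0 t=1 v=9: → [0,10); WM=−∞
i=1 t=2 v=7: → [0,10); WM=−∞
i=2 t=7 v=1: → [0,10); WM=−∞
i=3 t=7 v=4: → [0,10); WM=7
i=4 t=8 v=6: → [8,18),[0,10); WM=7
i=5 t=15 v=5: → [8,18); WM=7
i=6 t=18 v=2: → [16,26); WM=7
i=7 t=20 v=7: → [16,26); WM=20; [0,10) fires=5 [8,18) fires=2
i=8 t=3 v=2: DROP (t<20-0); WM=20
i=9 t=25 v=2: → [24,34),[16,26); WM=20
i=10 t=24 v=7: → [24,34),[16,26); WM=20
i=11 t=21 v=6: → [16,26); WM=25

7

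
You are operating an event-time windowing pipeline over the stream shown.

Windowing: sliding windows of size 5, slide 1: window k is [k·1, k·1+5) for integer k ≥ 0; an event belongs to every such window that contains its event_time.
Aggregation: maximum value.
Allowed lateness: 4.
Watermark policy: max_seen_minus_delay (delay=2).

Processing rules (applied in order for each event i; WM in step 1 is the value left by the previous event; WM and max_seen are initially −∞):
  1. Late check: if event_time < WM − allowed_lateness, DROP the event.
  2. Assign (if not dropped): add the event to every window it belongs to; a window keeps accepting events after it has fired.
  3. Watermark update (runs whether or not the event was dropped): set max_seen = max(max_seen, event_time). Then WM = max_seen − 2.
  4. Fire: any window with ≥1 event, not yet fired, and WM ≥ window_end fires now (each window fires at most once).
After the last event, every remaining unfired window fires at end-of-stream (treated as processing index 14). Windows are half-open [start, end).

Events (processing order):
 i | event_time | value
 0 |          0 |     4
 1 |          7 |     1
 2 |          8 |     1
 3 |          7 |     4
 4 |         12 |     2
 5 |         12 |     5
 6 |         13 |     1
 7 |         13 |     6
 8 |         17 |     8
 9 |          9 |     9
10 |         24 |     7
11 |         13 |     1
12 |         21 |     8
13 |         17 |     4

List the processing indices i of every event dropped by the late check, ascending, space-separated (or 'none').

9 11 13

i=0 t=0 v=4: → [0,5); WM=-2
i=1 t=7 v=1: → [7,12),[6,11),[5,10),[4,9),[3,8); WM=5; [0,5) fires=4
i=2 t=8 v=1: → [8,13),[7,12),[6,11),[5,10),[4,9); WM=6
i=3 t=7 v=4: → [7,12),[6,11),[5,10),[4,9),[3,8); WM=6
i=4 t=12 v=2: → [12,17),[11,16),[10,15),[9,14),[8,13); WM=10; [3,8) fires=4 [4,9) fires=4 [5,10) fires=4
i=5 t=12 v=5: → [12,17),[11,16),[10,15),[9,14),[8,13); WM=10
i=6 t=13 v=1: → [13,18),[12,17),[11,16),[10,15),[9,14); WM=11; [6,11) fires=4
i=7 t=13 v=6: → [13,18),[12,17),[11,16),[10,15),[9,14); WM=11
i=8 t=17 v=8: → [17,22),[16,21),[15,20),[14,19),[13,18); WM=15; [7,12) fires=4 [8,13) fires=5 [9,14) fires=6 [10,15) fires=6
i=9 t=9 v=9: DROP (t<15-4); WM=15
i=10 t=24 v=7: → [24,29),[23,28),[22,27),[21,26),[20,25); WM=22; [11,16) fires=6 [12,17) fires=6 [13,18) fires=8 [14,19) fires=8 [15,20) fires=8 [16,21) fires=8 [17,22) fires=8
i=11 t=13 v=1: DROP (t<22-4); WM=22
i=12 t=21 v=8: → [21,26),[20,25),[19,24),[18,23),[17,22); WM=22
i=13 t=17 v=4: DROP (t<22-4); WM=22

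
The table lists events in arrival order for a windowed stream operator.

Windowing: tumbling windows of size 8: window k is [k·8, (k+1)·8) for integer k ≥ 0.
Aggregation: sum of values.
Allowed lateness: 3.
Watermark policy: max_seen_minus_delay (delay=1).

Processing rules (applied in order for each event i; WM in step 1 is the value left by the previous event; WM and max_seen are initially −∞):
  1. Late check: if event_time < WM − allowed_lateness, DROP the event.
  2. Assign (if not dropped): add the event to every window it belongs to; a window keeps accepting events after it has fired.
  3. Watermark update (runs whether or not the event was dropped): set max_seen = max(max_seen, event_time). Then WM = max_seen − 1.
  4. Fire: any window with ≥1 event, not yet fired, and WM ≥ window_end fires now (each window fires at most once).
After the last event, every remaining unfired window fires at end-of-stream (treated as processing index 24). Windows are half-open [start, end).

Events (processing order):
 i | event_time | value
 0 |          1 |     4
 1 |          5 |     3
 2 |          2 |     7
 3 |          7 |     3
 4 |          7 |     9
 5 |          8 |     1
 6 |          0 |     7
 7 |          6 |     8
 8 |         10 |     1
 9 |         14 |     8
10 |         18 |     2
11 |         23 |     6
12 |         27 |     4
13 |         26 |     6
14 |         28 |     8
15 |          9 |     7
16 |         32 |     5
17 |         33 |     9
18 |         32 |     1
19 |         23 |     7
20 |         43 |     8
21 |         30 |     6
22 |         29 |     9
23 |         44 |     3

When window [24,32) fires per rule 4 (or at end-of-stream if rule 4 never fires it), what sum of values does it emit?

18

i=0 t=1 v=4: → [0,8); WM=0
i=1 t=5 v=3: → [0,8); WM=4
i=2 t=2 v=7: → [0,8); WM=4
i=3 t=7 v=3: → [0,8); WM=6
i=4 t=7 v=9: → [0,8); WM=6
i=5 t=8 v=1: → [8,16); WM=7
i=6 t=0 v=7: DROP (t<7-3); WM=7
i=7 t=6 v=8: → [0,8); WM=7
i=8 t=10 v=1: → [8,16); WM=9; [0,8) fires=34
i=9 t=14 v=8: → [8,16); WM=13
i=10 t=18 v=2: → [16,24); WM=17; [8,16) fires=10
i=11 t=23 v=6: → [16,24); WM=22
i=12 t=27 v=4: → [24,32); WM=26; [16,24) fires=8
i=13 t=26 v=6: → [24,32); WM=26
i=14 t=28 v=8: → [24,32); WM=27
i=15 t=9 v=7: DROP (t<27-3); WM=27
i=16 t=32 v=5: → [32,40); WM=31
i=17 t=33 v=9: → [32,40); WM=32; [24,32) fires=18
i=18 t=32 v=1: → [32,40); WM=32
i=19 t=23 v=7: DROP (t<32-3); WM=32
i=20 t=43 v=8: → [40,48); WM=42; [32,40) fires=15
i=21 t=30 v=6: DROP (t<42-3); WM=42
i=22 t=29 v=9: DROP (t<42-3); WM=42
i=23 t=44 v=3: → [40,48); WM=43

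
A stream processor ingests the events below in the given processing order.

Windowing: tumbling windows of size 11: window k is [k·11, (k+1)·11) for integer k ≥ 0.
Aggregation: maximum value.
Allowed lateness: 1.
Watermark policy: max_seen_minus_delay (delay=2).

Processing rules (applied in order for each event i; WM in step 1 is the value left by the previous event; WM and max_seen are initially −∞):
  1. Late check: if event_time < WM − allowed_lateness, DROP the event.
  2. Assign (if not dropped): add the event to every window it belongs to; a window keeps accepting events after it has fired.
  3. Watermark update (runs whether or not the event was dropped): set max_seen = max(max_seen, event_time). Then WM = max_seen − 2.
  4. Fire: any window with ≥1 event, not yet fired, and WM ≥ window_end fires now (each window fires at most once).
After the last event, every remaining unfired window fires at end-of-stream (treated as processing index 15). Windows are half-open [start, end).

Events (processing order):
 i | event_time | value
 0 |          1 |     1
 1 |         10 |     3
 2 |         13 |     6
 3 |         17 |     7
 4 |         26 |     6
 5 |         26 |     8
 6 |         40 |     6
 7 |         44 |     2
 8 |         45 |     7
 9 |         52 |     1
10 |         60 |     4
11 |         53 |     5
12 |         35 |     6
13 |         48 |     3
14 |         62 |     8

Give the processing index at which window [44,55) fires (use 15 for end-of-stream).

i=0 t=1 v=1: → [0,11); WM=-1
i=1 t=10 v=3: → [0,11); WM=8
i=2 t=13 v=6: → [11,22); WM=11; [0,11) fires=3
i=3 t=17 v=7: → [11,22); WM=15
i=4 t=26 v=6: → [22,33); WM=24; [11,22) fires=7
i=5 t=26 v=8: → [22,33); WM=24
i=6 t=40 v=6: → [33,44); WM=38; [22,33) fires=8
i=7 t=44 v=2: → [44,55); WM=42
i=8 t=45 v=7: → [44,55); WM=43
i=9 t=52 v=1: → [44,55); WM=50; [33,44) fires=6
i=10 t=60 v=4: → [55,66); WM=58; [44,55) fires=7
i=11 t=53 v=5: DROP (t<58-1); WM=58
i=12 t=35 v=6: DROP (t<58-1); WM=58
i=13 t=48 v=3: DROP (t<58-1); WM=58
i=14 t=62 v=8: → [55,66); WM=60

10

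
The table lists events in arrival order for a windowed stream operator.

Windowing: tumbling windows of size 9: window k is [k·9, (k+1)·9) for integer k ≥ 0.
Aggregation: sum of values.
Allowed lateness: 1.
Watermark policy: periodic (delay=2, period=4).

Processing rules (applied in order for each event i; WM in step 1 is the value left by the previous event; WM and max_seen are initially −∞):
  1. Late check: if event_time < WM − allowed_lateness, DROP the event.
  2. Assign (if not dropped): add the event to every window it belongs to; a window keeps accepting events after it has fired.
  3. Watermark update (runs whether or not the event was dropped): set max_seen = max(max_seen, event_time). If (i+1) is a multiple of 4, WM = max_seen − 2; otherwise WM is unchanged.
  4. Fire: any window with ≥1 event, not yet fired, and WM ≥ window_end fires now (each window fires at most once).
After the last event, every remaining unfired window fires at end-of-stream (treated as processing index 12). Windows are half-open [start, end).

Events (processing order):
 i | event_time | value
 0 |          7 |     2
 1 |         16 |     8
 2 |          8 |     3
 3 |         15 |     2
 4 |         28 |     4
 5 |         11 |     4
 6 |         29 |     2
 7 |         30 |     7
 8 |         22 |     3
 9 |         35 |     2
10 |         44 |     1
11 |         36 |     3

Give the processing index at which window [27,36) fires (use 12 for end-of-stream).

i=0 t=7 v=2: → [0,9); WM=−∞
i=1 t=16 v=8: → [9,18); WM=−∞
i=2 t=8 v=3: → [0,9); WM=−∞
i=3 t=15 v=2: → [9,18); WM=14; [0,9) fires=5
i=4 t=28 v=4: → [27,36); WM=14
i=5 t=11 v=4: DROP (t<14-1); WM=14
i=6 t=29 v=2: → [27,36); WM=14
i=7 t=30 v=7: → [27,36); WM=28; [9,18) fires=10
i=8 t=22 v=3: DROP (t<28-1); WM=28
i=9 t=35 v=2: → [27,36); WM=28
i=10 t=44 v=1: → [36,45); WM=28
i=11 t=36 v=3: → [36,45); WM=42; [27,36) fires=15

11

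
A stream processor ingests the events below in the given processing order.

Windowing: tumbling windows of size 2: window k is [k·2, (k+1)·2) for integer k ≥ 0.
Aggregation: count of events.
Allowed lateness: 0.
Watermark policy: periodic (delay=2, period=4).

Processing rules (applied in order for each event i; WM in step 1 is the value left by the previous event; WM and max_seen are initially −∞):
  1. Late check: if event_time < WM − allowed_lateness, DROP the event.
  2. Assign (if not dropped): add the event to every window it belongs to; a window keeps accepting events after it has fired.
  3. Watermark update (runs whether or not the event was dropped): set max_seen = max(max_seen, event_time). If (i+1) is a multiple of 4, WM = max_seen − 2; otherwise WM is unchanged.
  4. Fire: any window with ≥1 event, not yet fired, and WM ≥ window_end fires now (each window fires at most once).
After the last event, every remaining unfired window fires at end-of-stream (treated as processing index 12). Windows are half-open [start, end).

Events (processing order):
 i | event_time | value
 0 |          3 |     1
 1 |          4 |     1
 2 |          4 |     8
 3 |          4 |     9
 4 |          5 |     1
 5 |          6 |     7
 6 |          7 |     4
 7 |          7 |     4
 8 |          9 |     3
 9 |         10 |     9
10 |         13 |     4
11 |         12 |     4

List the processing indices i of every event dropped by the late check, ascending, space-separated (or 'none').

none

i=0 t=3 v=1: → [2,4); WM=−∞
i=1 t=4 v=1: → [4,6); WM=−∞
i=2 t=4 v=8: → [4,6); WM=−∞
i=3 t=4 v=9: → [4,6); WM=2
i=4 t=5 v=1: → [4,6); WM=2
i=5 t=6 v=7: → [6,8); WM=2
i=6 t=7 v=4: → [6,8); WM=2
i=7 t=7 v=4: → [6,8); WM=5; [2,4) fires=1
i=8 t=9 v=3: → [8,10); WM=5
i=9 t=10 v=9: → [10,12); WM=5
i=10 t=13 v=4: → [12,14); WM=5
i=11 t=12 v=4: → [12,14); WM=11; [4,6) fires=4 [6,8) fires=3 [8,10) fires=1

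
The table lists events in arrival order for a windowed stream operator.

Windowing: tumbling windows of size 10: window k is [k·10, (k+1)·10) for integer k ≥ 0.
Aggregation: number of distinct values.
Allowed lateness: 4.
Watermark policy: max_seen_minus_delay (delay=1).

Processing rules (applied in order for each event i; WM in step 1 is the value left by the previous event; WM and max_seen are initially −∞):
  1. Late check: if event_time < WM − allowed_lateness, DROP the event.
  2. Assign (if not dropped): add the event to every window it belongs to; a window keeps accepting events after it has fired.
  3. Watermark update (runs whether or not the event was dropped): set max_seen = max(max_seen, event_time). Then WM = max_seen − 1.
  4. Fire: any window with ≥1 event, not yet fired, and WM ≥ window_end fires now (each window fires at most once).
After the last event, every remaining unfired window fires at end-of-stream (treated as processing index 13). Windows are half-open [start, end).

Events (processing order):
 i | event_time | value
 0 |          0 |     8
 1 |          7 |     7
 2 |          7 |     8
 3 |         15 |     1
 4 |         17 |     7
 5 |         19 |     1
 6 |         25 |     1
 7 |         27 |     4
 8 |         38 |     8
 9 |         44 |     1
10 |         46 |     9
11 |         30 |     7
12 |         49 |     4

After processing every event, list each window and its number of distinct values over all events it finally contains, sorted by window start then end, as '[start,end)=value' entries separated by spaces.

i=0 t=0 v=8: → [0,10); WM=-1
i=1 t=7 v=7: → [0,10); WM=6
i=2 t=7 v=8: → [0,10); WM=6
i=3 t=15 v=1: → [10,20); WM=14; [0,10) fires=2
i=4 t=17 v=7: → [10,20); WM=16
i=5 t=19 v=1: → [10,20); WM=18
i=6 t=25 v=1: → [20,30); WM=24; [10,20) fires=2
i=7 t=27 v=4: → [20,30); WM=26
i=8 t=38 v=8: → [30,40); WM=37; [20,30) fires=2
i=9 t=44 v=1: → [40,50); WM=43; [30,40) fires=1
i=10 t=46 v=9: → [40,50); WM=45
i=11 t=30 v=7: DROP (t<45-4); WM=45
i=12 t=49 v=4: → [40,50); WM=48

[0,10)=2 [10,20)=2 [20,30)=2 [30,40)=1 [40,50)=3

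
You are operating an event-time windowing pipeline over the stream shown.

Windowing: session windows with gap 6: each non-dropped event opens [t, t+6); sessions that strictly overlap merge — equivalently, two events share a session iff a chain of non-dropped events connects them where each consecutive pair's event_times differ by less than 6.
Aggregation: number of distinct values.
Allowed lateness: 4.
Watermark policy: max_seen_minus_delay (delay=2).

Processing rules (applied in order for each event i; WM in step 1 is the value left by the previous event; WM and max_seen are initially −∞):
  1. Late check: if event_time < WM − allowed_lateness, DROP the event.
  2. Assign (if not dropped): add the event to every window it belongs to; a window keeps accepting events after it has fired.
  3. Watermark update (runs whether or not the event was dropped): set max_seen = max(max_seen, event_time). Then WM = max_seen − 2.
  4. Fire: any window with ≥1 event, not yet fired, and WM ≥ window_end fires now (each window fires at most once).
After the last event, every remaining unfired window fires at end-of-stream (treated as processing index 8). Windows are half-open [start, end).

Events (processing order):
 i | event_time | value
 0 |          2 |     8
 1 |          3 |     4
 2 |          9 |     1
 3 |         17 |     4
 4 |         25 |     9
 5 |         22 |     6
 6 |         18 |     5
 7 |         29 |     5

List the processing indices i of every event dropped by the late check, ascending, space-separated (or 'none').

i=0 t=2 v=8: → [2,8); WM=0
i=1 t=3 v=4: → [2,9); WM=1
i=2 t=9 v=1: → [9,15); WM=7
i=3 t=17 v=4: → [17,23); WM=15
i=4 t=25 v=9: → [25,31); WM=23
i=5 t=22 v=6: → [17,31); WM=23
i=6 t=18 v=5: DROP (t<23-4); WM=23
i=7 t=29 v=5: → [17,35); WM=27

6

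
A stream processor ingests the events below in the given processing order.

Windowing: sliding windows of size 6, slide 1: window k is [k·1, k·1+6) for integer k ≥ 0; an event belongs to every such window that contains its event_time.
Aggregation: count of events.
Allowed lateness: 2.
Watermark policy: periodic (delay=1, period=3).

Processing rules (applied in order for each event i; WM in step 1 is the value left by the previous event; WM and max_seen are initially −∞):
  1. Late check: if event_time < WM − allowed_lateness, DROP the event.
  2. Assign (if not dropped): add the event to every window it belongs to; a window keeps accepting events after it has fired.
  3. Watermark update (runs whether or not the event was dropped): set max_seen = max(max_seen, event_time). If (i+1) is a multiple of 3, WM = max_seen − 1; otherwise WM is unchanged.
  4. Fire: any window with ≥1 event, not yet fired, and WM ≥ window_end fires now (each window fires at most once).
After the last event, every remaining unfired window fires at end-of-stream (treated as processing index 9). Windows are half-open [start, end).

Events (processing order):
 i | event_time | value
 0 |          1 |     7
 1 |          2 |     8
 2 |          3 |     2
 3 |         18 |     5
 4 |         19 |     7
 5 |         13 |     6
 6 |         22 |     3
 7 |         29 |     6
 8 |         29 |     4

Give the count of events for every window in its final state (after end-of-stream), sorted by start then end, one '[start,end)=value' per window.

[0,6)=3 [1,7)=3 [2,8)=2 [3,9)=1 [8,14)=1 [9,15)=1 [10,16)=1 [11,17)=1 [12,18)=1 [13,19)=2 [14,20)=2 [15,21)=2 [16,22)=2 [17,23)=3 [18,24)=3 [19,25)=2 [20,26)=1 [21,27)=1 [22,28)=1 [24,30)=2 [25,31)=2 [26,32)=2 [27,33)=2 [28,34)=2 [29,35)=2

i=0 t=1 v=7: → [1,7),[0,6); WM=−∞
i=1 t=2 v=8: → [2,8),[1,7),[0,6); WM=−∞
i=2 t=3 v=2: → [3,9),[2,8),[1,7),[0,6); WM=2
i=3 t=18 v=5: → [18,24),[17,23),[16,22),[15,21),[14,20),[13,19); WM=2
i=4 t=19 v=7: → [19,25),[18,24),[17,23),[16,22),[15,21),[14,20); WM=2
i=5 t=13 v=6: → [13,19),[12,18),[11,17),[10,16),[9,15),[8,14); WM=18; [0,6) fires=3 [1,7) fires=3 [2,8) fires=2 [3,9) fires=1 [8,14) fires=1 [9,15) fires=1 [10,16) fires=1 [11,17) fires=1 [12,18) fires=1
i=6 t=22 v=3: → [22,28),[21,27),[20,26),[19,25),[18,24),[17,23); WM=18
i=7 t=29 v=6: → [29,35),[28,34),[27,33),[26,32),[25,31),[24,30); WM=18
i=8 t=29 v=4: → [29,35),[28,34),[27,33),[26,32),[25,31),[24,30); WM=28; [13,19) fires=2 [14,20) fires=2 [15,21) fires=2 [16,22) fires=2 [17,23) fires=3 [18,24) fires=3 [19,25) fires=2 [20,26) fires=1 [21,27) fires=1 [22,28) fires=1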